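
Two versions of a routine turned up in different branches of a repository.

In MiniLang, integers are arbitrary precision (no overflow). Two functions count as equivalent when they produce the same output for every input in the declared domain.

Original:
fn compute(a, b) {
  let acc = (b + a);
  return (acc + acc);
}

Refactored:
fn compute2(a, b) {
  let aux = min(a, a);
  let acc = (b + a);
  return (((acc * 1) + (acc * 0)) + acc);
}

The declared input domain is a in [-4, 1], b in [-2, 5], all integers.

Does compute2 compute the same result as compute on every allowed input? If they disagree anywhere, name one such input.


The two versions differ — the changes include constant usage differs; also local variable names differ; also statement counts differ; also min/max/abs usage differs; also arithmetic usage differs.
As a probe, take a=1, b=4: compute runs acc=5, then returns 10; compute2 runs aux=1, then acc=5, then returns 10; both end at 10.
Checked all 48 inputs in the declared domain: the outputs agree on every one.
verdict: equivalent


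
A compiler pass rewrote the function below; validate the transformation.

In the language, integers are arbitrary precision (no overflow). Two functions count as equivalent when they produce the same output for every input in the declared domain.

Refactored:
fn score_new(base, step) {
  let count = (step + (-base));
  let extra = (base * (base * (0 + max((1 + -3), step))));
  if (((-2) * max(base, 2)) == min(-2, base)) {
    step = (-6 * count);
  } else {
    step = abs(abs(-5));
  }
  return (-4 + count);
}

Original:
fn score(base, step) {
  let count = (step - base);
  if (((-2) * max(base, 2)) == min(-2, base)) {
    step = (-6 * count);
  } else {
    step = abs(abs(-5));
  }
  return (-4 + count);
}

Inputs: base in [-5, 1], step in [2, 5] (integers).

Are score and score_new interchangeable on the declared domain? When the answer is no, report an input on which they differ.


Equivalent — the differences include min/max/abs usage differs; constant usage differs; local variable names differ; statement counts differ; arithmetic usage differs, yet no declared input distinguishes the two.
Tracing base=-1, step=3: score: count=4, then (((-2) * max(base, 2)) == min(-2, base)) is false, then step=5, then returns 0 | score_new: count=4, then extra=3, then (((-2) * max(base, 2)) == min(-2, base)) is false, then step=5, then returns 0 — matching result 0.
Every one of the 28 inputs gives matching results.
verdict: equivalent


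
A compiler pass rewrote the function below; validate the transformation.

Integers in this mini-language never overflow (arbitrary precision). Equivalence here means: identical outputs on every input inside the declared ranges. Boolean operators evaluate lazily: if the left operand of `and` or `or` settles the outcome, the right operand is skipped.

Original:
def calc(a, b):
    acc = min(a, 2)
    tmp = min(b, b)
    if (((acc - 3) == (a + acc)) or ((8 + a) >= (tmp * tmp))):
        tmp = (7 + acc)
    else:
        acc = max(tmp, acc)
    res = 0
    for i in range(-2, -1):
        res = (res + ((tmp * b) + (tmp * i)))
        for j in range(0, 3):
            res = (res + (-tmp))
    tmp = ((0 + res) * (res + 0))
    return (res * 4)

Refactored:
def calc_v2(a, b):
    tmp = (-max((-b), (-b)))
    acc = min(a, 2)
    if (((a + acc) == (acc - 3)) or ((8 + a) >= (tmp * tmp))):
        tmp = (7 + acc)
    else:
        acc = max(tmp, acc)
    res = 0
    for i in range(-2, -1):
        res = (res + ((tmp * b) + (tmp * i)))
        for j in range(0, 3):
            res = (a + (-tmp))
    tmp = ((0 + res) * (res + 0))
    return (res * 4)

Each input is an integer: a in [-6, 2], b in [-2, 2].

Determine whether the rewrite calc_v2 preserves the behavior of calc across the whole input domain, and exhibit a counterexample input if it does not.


Take a=-6, b=-2.
calc: acc = -6; tmp = -2; (((acc - 3) == (a + acc)) or ((8 + a) >= (tmp * tmp))) -> false; acc = -2; res = 0; [i=-2]; res = 8; [j=0]; res = 10; [j=1]; res = 12; [j=2]; res = 14; tmp = 196; return 56
calc_v2: tmp = -2; acc = -6; (((a + acc) == (acc - 3)) or ((8 + a) >= (tmp * tmp))) -> false; acc = -2; res = 0; [i=-2]; res = 8; [j=0]; res = -4; [j=1]; res = -4; [j=2]; res = -4; tmp = 16; return -16
56 != -16, so the rewrite changes behavior.
verdict: not equivalent; witness: a=-6, b=-2


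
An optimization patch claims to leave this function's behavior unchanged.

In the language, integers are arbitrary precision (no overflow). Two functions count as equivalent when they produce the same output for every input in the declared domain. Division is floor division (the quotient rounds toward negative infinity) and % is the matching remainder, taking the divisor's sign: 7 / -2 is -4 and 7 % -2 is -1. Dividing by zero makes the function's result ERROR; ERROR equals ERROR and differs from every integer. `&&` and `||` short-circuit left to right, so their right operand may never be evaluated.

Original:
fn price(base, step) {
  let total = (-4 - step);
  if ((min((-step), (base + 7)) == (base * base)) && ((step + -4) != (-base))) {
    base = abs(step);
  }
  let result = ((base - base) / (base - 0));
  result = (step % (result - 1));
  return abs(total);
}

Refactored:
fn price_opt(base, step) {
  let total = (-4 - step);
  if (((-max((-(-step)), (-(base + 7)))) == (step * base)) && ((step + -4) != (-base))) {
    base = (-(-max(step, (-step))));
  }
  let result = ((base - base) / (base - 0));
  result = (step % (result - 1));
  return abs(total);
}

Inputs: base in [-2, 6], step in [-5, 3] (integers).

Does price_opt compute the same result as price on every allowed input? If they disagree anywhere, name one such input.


At base=-2, step=0: price gives 4, price_opt gives ERROR.
verdict: not equivalent; witness: base=-2, step=0


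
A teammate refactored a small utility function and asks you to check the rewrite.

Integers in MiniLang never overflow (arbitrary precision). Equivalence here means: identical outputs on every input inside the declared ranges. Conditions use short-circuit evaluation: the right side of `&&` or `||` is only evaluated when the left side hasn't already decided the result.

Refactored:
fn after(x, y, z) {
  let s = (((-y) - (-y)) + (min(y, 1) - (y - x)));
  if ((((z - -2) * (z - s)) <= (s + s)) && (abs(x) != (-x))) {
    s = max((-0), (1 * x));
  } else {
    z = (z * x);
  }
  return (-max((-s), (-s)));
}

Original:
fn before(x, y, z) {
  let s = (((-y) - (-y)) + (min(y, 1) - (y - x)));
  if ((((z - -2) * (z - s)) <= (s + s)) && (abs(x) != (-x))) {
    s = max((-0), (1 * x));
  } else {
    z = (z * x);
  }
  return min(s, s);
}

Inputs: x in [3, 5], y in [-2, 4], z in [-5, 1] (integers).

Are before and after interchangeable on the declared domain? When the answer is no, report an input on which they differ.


The two are interchangeable: min/max/abs usage differs, and every declared input agrees.
Tracing x=3, y=1, z=-1: before: s=3, then ((((z - -2) * (z - s)) <= (s + s)) && (abs(x) != (-x))) is true, then s=3, then returns 3 | after: s=3, then ((((z - -2) * (z - s)) <= (s + s)) && (abs(x) != (-x))) is true, then s=3, then returns 3 — matching result 3.
Sweeping the whole domain (147 inputs) finds no disagreement.
verdict: equivalent


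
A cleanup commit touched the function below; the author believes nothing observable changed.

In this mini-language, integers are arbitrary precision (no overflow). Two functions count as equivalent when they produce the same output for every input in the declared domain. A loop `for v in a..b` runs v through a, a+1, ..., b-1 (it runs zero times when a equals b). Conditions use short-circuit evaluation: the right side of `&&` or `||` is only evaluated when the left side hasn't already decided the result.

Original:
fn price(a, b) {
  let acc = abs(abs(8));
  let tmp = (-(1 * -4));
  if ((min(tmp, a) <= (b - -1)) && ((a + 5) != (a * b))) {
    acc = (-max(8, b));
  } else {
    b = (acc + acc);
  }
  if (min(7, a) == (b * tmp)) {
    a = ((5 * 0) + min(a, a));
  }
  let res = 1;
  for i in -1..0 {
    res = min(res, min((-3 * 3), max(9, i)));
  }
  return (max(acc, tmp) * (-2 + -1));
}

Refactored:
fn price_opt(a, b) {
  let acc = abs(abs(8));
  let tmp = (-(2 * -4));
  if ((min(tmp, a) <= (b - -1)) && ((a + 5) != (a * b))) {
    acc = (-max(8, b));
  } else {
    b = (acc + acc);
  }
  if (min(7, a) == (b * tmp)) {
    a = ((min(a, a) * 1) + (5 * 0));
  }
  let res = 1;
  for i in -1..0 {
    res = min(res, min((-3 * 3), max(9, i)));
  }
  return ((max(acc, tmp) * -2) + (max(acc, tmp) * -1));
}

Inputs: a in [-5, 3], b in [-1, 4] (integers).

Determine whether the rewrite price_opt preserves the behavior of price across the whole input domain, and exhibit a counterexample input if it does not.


a=-5, b=-1 yields -12 from price but -24 from price_opt.
verdict: not equivalent; witness: a=-5, b=-1


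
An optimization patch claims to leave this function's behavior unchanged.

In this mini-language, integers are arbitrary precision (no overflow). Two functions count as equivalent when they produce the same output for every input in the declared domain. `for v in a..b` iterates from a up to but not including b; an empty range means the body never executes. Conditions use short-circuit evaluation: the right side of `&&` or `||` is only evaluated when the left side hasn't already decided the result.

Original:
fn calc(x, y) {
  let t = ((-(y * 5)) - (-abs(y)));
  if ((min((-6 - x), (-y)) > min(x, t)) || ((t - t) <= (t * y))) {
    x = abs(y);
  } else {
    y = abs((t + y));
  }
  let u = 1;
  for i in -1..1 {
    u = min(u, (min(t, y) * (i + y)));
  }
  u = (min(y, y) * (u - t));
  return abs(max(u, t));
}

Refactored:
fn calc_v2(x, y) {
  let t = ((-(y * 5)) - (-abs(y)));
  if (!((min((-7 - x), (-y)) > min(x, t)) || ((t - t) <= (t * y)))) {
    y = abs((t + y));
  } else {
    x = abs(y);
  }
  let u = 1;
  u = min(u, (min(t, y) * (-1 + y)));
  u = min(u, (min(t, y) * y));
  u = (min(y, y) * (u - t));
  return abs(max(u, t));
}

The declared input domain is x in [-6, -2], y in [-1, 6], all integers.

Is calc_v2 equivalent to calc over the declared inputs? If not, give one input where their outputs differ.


Not equivalent: x=-3, y=1 separates them (0 vs 4).
calc: t = -4; ((min((-6 - x), (-y)) > min(x, t)) || ((t - t) <= (t * y))) -> true; x = 1; u = 1; [i=-1]; u = 0; [i=0]; u = -4; u = 0; return 0
calc_v2: t = -4; (!((min((-7 - x), (-y)) > min(x, t)) || ((t - t) <= (t * y)))) -> true; y = 3; u = 1; u = -8; u = -12; u = -24; return 4
verdict: not equivalent; witness: x=-3, y=1


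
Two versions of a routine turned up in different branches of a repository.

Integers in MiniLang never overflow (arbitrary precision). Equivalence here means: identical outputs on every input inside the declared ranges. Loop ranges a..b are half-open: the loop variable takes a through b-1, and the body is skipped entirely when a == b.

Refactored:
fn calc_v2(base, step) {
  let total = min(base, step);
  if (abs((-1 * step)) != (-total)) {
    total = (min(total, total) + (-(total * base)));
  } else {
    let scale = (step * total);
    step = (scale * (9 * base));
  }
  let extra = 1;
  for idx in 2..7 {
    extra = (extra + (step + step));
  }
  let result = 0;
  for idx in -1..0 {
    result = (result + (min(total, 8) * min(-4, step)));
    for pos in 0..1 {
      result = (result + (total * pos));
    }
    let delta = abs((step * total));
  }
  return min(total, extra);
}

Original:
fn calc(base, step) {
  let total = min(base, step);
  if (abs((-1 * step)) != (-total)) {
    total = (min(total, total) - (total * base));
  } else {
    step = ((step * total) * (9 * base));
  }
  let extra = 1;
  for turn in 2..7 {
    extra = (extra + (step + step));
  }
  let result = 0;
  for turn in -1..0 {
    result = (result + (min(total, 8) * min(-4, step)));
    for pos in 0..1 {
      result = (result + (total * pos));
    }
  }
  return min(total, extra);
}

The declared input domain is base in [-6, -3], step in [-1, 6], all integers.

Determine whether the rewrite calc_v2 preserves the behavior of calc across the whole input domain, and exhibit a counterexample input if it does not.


Comparing the listings, the differences include: local variable names differ; and arithmetic usage differs; and min/max/abs usage differs; and statement counts differ.
Spot check at base=-3, step=5 — calc: total := -3 | (abs((-1 * step)) != (-total)): true | total := -12 | extra := 1 | iter turn=2: | extra := 11 | iter turn=3: | extra := 21 | iter turn=4: | extra := 31 | iter turn=5: | extra := 41 | iter turn=6: | extra := 51 | result := 0 | iter turn=-1: | result := 48 | iter pos=0: | result := 48 | result -12. calc_v2: total := -3 | (abs((-1 * step)) != (-total)): true | total := -12 | extra := 1 | iter idx=2: | extra := 11 | iter idx=3: | extra := 21 | iter idx=4: | extra := 31 | iter idx=5: | extra := 41 | iter idx=6: | extra := 51 | result := 0 | iter idx=-1: | result := 48 | iter pos=0: | result := 48 | delta := 60 | result -12. Both give -12.
Checked all 32 inputs in the declared domain: the outputs agree on every one.
verdict: equivalent


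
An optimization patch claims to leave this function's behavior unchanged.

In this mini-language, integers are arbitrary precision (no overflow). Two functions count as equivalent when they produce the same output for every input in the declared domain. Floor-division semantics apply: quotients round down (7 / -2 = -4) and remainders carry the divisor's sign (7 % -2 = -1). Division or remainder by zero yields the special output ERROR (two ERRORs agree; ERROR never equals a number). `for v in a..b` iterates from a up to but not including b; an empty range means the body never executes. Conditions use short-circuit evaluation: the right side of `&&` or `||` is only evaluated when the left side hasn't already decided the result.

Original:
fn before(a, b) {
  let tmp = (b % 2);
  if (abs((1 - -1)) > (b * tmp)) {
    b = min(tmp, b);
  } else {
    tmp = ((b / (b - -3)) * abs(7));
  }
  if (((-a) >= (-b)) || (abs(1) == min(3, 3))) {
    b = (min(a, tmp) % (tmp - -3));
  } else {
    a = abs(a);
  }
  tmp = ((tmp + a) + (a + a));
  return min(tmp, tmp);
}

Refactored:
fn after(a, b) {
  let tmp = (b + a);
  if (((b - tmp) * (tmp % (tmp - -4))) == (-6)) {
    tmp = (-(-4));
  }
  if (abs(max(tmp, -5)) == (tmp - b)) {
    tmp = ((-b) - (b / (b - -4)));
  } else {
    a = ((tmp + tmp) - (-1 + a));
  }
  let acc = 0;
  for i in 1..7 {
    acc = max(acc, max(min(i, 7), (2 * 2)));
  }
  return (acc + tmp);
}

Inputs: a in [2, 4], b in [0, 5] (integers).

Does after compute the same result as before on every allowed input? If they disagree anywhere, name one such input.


The rewrite breaks on a=2, b=1, where the results are 7 and 10.
before: tmp becomes 1; next (abs((1 - -1)) > (b * tmp)) evaluates to true; next b becomes 1; next (((-a) >= (-b)) || (abs(1) == min(3, 3))) evaluates to false; next a becomes 2; next tmp becomes 7; next final value 7
after: tmp becomes 3; next (((b - tmp) * (tmp % (tmp - -4))) == (-6)) evaluates to true; next tmp becomes 4; next (abs(max(tmp, -5)) == (tmp - b)) evaluates to false; next a becomes 7; next acc becomes 0; next at i=1:; next acc becomes 4; next at i=2:; next acc becomes 4; next at i=3:; next acc becomes 4; next at i=4:; next acc becomes 4; next at i=5:; next acc becomes 5; next at i=6:; next acc becomes 6; next final value 10
verdict: not equivalent; witness: a=2, b=1


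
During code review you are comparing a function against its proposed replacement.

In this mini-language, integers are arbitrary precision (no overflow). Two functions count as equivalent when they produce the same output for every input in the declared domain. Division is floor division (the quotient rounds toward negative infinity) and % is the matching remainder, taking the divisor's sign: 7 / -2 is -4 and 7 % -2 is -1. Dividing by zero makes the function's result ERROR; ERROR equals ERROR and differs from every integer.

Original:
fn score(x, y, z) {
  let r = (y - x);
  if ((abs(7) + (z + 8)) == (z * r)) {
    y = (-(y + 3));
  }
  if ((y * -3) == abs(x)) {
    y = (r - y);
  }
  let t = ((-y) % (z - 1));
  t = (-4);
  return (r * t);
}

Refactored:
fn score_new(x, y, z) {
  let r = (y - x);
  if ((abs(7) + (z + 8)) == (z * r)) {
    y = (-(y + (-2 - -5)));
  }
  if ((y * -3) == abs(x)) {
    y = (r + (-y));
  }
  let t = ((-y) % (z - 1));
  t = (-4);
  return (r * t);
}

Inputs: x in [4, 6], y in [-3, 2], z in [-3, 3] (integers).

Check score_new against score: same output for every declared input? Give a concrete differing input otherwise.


Equivalent — the differences include constant usage differs; arithmetic usage differs, yet no declared input distinguishes the two.
Spot check at x=6, y=0, z=2 — score: r becomes -6; next ((abs(7) + (z + 8)) == (z * r)) evaluates to false; next ((y * -3) == abs(x)) evaluates to false; next t becomes 0; next t becomes -4; next final value 24. score_new: r becomes -6; next ((abs(7) + (z + 8)) == (z * r)) evaluates to false; next ((y * -3) == abs(x)) evaluates to false; next t becomes 0; next t becomes -4; next final value 24. Both give 24.
An exhaustive pass over the 126 declared inputs shows identical outputs.
verdict: equivalent


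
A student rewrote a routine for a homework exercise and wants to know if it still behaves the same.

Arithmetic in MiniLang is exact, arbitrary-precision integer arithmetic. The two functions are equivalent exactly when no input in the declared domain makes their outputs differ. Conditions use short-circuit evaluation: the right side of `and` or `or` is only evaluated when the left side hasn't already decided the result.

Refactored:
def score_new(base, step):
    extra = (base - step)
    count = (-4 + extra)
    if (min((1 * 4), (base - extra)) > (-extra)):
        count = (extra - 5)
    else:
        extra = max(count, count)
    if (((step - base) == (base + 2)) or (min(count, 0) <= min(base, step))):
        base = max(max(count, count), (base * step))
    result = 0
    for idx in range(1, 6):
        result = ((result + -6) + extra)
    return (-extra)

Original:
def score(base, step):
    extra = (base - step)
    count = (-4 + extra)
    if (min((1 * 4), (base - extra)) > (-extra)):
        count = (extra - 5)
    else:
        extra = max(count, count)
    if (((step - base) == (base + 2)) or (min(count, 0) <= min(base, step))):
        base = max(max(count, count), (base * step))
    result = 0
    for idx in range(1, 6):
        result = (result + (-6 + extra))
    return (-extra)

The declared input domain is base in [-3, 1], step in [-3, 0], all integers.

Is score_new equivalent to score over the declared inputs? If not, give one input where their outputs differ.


Differences: same computation, different form — yet all 20 inputs agree.
verdict: equivalent


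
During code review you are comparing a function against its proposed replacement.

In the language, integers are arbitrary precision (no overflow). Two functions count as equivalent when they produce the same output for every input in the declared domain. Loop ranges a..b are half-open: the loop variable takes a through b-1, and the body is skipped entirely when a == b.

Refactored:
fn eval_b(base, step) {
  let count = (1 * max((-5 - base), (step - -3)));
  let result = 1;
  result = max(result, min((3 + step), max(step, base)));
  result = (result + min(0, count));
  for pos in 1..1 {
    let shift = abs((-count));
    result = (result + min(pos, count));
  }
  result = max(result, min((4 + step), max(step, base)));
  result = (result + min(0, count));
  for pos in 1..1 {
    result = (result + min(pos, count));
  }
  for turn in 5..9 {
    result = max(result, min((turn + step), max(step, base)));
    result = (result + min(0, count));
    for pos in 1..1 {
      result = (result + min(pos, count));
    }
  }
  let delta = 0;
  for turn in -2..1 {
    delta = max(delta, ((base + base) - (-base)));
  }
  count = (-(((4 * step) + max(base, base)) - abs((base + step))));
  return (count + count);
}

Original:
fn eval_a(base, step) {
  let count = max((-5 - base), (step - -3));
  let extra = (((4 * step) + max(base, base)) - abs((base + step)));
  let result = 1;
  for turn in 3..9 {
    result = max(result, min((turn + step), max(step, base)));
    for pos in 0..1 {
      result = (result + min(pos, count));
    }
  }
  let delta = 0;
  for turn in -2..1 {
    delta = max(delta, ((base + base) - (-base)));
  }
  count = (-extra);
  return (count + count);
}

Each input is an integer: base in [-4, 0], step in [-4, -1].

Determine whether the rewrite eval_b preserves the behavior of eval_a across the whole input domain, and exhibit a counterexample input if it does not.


The two versions differ — the changes include loop structure differs, plus arithmetic usage differs, plus statement counts differ, plus constant usage differs, plus local variable names differ, plus min/max/abs usage differs.
One worked example (base=-1, step=-2) — eval_a: count=1, then extra=-12, then result=1, then (turn=3), then result=1, then (pos=0), then result=1, then (turn=4), then result=1, then (pos=0), then result=1, then (turn=5), then result=1, then (pos=0), then result=1, then (turn=6), then result=1, then (pos=0), then result=1, then (turn=7), then result=1, then (pos=0), then result=1, then (turn=8), then result=1, then (pos=0), then result=1, then delta=0, then (turn=-2), then delta=0, then (turn=-1), then delta=0, then (turn=0), then delta=0, then count=12, then returns 24; eval_b: count=1, then result=1, then result=1, then result=1, then the loop over pos runs zero times, then result=1, then result=1, then the loop over pos runs zero times, then (turn=5), then result=1, then result=1, then the loop over pos runs zero times, then (turn=6), then result=1, then result=1, then the loop over pos runs zero times, then (turn=7), then result=1, then result=1, then the loop over pos runs zero times, then (turn=8), then result=1, then result=1, then the loop over pos runs zero times, then delta=0, then (turn=-2), then delta=0, then (turn=-1), then delta=0, then (turn=0), then delta=0, then count=12, then returns 24; agreement on 24.
An exhaustive pass over the 20 declared inputs shows identical outputs.
verdict: equivalent


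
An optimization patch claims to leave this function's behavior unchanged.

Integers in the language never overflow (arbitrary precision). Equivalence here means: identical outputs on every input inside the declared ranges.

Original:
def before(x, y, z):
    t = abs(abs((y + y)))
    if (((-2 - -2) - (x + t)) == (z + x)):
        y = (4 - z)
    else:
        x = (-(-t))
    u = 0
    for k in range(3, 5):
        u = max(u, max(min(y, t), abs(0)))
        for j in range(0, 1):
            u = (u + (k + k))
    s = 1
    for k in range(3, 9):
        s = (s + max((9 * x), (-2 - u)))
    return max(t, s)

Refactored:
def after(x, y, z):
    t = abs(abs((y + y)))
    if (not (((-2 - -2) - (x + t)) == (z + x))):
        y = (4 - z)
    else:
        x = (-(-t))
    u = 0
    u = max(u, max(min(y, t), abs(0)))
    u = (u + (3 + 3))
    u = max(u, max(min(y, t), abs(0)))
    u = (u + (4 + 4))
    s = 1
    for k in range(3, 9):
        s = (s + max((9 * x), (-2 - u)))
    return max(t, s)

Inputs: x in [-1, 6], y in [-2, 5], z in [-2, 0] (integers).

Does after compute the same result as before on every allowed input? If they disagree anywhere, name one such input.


Not equivalent: x=-1, y=-2, z=-2 separates them (4 vs 217).
before: t=4, then (((-2 - -2) - (x + t)) == (z + x)) is true, then y=6, then u=0, then (k=3), then u=4, then (j=0), then u=10, then (k=4), then u=10, then (j=0), then u=18, then s=1, then (k=3), then s=-8, then (k=4), then s=-17, then (k=5), then s=-26, then (k=6), then s=-35, then (k=7), then s=-44, then (k=8), then s=-53, then returns 4
after: t=4, then (not (((-2 - -2) - (x + t)) == (z + x))) is false, then x=4, then u=0, then u=0, then u=6, then u=6, then u=14, then s=1, then (k=3), then s=37, then (k=4), then s=73, then (k=5), then s=109, then (k=6), then s=145, then (k=7), then s=181, then (k=8), then s=217, then returns 217
verdict: not equivalent; witness: x=-1, y=-2, z=-2


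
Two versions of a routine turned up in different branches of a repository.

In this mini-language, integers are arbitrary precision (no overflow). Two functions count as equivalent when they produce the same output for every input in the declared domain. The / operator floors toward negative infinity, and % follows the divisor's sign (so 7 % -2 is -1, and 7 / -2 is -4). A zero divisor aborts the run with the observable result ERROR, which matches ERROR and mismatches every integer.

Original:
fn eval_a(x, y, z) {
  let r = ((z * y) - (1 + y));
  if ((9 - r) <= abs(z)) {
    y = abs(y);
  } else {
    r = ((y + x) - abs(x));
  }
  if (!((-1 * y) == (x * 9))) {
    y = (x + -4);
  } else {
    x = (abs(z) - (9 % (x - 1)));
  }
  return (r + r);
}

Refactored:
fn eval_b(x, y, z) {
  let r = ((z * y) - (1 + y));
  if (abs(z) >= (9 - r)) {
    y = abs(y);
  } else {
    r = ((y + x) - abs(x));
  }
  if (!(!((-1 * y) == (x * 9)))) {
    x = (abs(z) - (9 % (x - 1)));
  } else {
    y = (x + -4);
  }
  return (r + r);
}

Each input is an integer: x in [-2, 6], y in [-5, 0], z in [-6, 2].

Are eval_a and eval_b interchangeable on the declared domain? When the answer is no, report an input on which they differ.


Changes here: boolean connective usage differs, and comparison usage differs; the full 486-point sweep finds no disagreement.
verdict: equivalent


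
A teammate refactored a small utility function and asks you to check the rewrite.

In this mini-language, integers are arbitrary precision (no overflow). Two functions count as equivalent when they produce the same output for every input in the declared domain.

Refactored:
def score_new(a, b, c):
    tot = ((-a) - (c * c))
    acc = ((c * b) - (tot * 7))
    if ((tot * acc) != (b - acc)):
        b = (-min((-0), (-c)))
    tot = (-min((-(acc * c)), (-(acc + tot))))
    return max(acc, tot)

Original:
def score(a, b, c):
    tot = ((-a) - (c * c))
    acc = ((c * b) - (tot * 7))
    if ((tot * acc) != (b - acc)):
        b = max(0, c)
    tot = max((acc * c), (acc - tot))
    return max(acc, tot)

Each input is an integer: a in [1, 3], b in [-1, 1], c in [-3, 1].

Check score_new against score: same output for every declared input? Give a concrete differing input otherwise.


At a=1, b=-1, c=-3: score gives 83, score_new gives 73.
verdict: not equivalent; witness: a=1, b=-1, c=-3


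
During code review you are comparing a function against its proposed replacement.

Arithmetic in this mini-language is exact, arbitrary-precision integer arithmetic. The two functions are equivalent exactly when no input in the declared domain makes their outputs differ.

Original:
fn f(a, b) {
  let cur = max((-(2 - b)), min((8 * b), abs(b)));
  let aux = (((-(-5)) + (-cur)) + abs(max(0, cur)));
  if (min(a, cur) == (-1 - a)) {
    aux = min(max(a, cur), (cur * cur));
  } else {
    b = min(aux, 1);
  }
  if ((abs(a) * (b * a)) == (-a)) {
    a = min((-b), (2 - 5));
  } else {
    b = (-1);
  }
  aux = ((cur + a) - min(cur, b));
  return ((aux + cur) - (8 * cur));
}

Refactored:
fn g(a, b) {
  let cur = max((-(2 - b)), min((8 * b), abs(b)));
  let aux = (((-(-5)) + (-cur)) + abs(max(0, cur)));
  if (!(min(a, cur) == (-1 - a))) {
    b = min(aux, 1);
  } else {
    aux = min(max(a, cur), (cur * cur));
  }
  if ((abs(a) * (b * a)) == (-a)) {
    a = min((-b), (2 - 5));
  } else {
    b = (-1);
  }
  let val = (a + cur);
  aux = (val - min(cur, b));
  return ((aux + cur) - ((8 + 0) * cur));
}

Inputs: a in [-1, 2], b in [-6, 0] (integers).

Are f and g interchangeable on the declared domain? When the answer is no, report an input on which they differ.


Although statement counts differ, plus local variable names differ, plus constant usage differs, plus boolean connective usage differs, plus arithmetic usage differs, 28/28 inputs agree.
verdict: equivalent


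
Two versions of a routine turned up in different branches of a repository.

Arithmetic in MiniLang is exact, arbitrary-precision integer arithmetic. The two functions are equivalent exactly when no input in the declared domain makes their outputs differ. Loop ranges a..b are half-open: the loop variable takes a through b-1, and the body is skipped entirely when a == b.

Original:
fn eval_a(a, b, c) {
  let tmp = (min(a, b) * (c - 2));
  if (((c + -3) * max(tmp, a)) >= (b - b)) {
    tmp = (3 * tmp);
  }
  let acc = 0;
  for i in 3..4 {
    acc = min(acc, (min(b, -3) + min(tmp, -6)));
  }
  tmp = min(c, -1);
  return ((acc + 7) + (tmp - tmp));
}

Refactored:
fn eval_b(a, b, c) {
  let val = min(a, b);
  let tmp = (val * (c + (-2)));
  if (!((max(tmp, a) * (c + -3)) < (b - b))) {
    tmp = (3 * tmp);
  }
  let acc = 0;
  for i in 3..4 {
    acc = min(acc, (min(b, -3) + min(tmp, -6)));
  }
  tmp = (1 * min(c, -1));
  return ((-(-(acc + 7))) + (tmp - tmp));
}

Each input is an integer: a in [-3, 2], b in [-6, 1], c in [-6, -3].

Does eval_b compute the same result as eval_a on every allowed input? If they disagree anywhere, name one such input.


Equivalent — the differences include local variable names differ; also constant usage differs; also statement counts differ; also comparison usage differs; also boolean connective usage differs; also arithmetic usage differs, yet no declared input distinguishes the two.
As a probe, take a=-2, b=0, c=-4: eval_a runs tmp := 12 | (((c + -3) * max(tmp, a)) >= (b - b)): false | acc := 0 | iter i=3: | acc := -9 | tmp := -4 | result -2; eval_b runs val := -2 | tmp := 12 | (!((max(tmp, a) * (c + -3)) < (b - b))): false | acc := 0 | iter i=3: | acc := -9 | tmp := -4 | result -2; both end at -2.
Across all 192 domain points the two functions coincide.
verdict: equivalent


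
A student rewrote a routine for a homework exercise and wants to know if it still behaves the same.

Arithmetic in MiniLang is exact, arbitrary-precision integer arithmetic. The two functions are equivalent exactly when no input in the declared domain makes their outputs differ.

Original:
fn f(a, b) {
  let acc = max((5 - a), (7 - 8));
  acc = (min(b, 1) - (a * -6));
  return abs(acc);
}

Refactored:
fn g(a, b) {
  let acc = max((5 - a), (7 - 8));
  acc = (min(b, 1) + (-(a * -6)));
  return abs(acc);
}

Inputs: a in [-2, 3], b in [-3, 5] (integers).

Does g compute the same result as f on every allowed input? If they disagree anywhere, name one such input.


Changes here: arithmetic usage differs; the full 54-point sweep finds no disagreement.
verdict: equivalent


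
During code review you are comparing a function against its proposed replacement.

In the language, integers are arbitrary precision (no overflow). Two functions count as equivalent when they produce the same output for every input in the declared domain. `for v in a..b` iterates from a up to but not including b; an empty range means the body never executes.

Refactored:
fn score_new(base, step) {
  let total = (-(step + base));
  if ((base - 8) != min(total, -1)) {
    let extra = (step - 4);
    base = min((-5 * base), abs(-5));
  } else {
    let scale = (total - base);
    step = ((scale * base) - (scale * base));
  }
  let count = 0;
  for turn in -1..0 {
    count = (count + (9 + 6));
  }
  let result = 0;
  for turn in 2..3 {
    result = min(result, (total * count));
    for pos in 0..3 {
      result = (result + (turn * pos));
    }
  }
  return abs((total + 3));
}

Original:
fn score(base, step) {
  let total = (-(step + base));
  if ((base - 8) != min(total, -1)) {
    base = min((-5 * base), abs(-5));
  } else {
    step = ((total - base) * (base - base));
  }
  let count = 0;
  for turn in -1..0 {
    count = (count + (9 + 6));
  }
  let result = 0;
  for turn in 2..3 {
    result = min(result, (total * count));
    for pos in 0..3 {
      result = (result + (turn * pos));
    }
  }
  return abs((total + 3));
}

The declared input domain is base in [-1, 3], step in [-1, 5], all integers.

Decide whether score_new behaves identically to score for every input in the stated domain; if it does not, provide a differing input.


Differences: statement counts differ; constant usage differs; local variable names differ; arithmetic usage differs — yet all 35 inputs agree.
verdict: equivalent


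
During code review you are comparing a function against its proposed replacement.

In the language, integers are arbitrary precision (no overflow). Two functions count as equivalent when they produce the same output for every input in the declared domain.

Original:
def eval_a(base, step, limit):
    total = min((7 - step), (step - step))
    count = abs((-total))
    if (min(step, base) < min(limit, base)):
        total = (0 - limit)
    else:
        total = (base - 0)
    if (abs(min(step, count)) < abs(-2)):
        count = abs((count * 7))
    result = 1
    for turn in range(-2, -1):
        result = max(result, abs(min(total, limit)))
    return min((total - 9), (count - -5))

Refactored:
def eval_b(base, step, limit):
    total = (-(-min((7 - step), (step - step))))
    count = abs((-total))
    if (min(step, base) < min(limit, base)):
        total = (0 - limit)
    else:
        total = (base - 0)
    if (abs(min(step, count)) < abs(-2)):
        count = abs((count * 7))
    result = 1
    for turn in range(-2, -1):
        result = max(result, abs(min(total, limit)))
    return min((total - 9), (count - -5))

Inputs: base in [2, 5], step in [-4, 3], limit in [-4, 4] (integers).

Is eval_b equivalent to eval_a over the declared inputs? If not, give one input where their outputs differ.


Reading the diff, among the changes: same computation, different form.
Spot check at base=2, step=-1, limit=2 — eval_a: total := 0 | count := 0 | (min(step, base) < min(limit, base)): true | total := -2 | (abs(min(step, count)) < abs(-2)): true | count := 0 | result := 1 | iter turn=-2: | result := 2 | result -11. eval_b: total := 0 | count := 0 | (min(step, base) < min(limit, base)): true | total := -2 | (abs(min(step, count)) < abs(-2)): true | count := 0 | result := 1 | iter turn=-2: | result := 2 | result -11. Both give -11.
Across all 288 domain points the two functions coincide.
verdict: equivalent


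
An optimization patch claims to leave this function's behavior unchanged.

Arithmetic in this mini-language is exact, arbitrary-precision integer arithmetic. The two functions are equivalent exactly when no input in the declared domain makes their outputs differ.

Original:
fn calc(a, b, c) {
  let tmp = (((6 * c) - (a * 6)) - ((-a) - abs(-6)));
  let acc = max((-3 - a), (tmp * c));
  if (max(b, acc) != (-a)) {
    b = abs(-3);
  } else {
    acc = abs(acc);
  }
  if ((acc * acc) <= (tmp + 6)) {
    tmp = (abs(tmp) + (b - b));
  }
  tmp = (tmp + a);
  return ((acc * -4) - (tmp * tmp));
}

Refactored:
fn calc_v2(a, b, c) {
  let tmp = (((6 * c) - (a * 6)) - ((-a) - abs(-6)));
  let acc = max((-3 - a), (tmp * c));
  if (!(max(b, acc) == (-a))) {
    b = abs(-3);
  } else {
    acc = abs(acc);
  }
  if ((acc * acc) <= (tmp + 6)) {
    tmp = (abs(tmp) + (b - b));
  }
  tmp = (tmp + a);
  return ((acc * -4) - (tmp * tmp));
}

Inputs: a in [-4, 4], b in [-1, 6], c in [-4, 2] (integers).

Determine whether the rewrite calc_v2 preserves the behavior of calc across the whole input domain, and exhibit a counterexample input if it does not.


Reading the diff, among the changes: comparison usage differs, and boolean connective usage differs.
As a probe, take a=2, b=2, c=-3: calc runs tmp := -22 | acc := 66 | (max(b, acc) != (-a)): true | b := 3 | ((acc * acc) <= (tmp + 6)): false | tmp := -20 | result -664; calc_v2 runs tmp := -22 | acc := 66 | (!(max(b, acc) == (-a))): true | b := 3 | ((acc * acc) <= (tmp + 6)): false | tmp := -20 | result -664; both end at -664.
Every one of the 504 inputs gives matching results.
verdict: equivalent


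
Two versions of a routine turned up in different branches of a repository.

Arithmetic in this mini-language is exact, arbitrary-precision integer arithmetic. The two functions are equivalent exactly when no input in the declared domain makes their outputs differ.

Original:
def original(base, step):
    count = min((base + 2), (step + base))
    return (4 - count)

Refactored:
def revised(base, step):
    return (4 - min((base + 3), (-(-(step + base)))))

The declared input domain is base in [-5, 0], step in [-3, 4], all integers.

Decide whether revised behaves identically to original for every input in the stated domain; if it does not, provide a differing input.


These are not equivalent — on base=-5, step=3 the outputs split (7 vs 6).
original: count=-3, then returns 7
revised: returns 6
verdict: not equivalent; witness: base=-5, step=3


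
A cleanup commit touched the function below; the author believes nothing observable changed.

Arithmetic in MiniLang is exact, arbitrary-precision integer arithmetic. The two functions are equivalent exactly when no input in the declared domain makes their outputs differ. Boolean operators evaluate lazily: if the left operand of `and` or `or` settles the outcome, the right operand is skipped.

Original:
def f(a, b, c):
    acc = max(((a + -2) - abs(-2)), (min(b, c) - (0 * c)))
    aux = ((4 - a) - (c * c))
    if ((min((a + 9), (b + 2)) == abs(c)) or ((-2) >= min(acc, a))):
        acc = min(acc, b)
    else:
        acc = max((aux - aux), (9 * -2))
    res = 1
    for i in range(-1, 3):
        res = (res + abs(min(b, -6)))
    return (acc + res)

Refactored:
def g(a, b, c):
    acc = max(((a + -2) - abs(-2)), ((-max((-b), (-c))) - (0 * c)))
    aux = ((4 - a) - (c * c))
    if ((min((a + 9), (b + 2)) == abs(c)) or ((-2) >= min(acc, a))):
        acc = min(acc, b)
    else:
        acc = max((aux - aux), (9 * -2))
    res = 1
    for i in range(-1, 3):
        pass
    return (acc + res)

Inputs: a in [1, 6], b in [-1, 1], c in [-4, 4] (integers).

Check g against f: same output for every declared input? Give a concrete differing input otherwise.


At a=1, b=-1, c=-4: f gives 22, g gives -2.
verdict: not equivalent; witness: a=1, b=-1, c=-4


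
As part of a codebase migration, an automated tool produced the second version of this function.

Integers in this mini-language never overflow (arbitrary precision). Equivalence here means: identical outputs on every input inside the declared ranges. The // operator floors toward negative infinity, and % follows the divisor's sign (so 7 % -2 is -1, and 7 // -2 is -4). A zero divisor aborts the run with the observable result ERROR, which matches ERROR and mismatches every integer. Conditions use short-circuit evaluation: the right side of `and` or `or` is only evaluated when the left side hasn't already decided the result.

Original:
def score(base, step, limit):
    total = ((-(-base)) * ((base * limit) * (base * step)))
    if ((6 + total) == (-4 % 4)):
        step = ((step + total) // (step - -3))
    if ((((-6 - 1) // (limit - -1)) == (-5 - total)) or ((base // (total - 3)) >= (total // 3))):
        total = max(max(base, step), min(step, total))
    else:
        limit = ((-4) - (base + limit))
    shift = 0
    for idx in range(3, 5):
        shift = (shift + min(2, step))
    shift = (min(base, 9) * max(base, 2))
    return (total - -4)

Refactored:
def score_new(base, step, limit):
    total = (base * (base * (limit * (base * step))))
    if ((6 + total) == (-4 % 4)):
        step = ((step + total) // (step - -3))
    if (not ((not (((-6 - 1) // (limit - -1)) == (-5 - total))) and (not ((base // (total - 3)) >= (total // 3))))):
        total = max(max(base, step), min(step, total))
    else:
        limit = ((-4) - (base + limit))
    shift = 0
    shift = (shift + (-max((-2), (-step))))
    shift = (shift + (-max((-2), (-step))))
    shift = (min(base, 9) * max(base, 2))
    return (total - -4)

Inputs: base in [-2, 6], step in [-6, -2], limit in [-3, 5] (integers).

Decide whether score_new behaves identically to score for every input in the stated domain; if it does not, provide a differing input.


Differences: boolean connective usage differs, plus min/max/abs usage differs, plus local variable names differ, plus arithmetic usage differs, plus constant usage differs, plus loop structure differs — yet all 405 inputs agree.
verdict: equivalent
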